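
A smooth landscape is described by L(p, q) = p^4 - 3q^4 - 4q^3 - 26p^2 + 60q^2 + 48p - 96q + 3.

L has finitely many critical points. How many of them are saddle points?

L separates as a function of p plus a function of q, so ∇L=0 decouples.
∂L/∂p = 4(p - 3)(p - 1)(p + 4) = 0 at p ∈ {-4, 1, 3}; ∂L/∂q = -12(q - 2)(q - 1)(q + 4) = 0 at q ∈ {-4, 1, 2}.
The Hessian is diagonal: diag(L_pp, L_qq). Second derivatives: L_pp(-4)=140, L_pp(1)=-40, L_pp(3)=56; L_qq(-4)=-360, L_qq(1)=60, L_qq(2)=-72.
Saddle points occur where the two diagonal entries have opposite signs: (-4, -4), (-4, 2), (1, 1), (3, -4), (3, 2). Count: 5.

5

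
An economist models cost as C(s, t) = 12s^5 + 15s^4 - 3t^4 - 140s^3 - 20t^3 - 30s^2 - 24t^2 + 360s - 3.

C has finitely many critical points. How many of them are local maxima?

C separates as a function of s plus a function of t, so ∇C=0 decouples.
∂C/∂s = 60(s - 2)(s - 1)(s + 1)(s + 3) = 0 at s ∈ {-3, -1, 1, 2}; ∂C/∂t = -12t(t + 1)(t + 4) = 0 at t ∈ {-4, -1, 0}.
The Hessian is diagonal: diag(C_ss, C_tt). Second derivatives: C_ss(-3)=-2400, C_ss(-1)=720, C_ss(1)=-480, C_ss(2)=900; C_tt(-4)=-144, C_tt(-1)=36, C_tt(0)=-48.
Local maxima occur where both diagonal entries negative: (-3, -4), (-3, 0), (1, -4), (1, 0). Count: 4.

4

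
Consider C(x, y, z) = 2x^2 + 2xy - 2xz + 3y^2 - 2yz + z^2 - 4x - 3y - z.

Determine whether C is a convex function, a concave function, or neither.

convex

C is quadratic, so its Hessian is the constant matrix H = [[4, 2, -2], [2, 6, -2], [-2, -2, 2]].
Leading principal minors: 4, 20, 16.
All positive ⇒ H ≻ 0 ⇒ convex.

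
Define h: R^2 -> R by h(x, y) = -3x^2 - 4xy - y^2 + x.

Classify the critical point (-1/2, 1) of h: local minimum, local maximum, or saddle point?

saddle point

The Hessian of h is constant: H = [[-6, -4], [-4, -2]].
det(H) = (-6)·(-2) − (-4)² = -4.
Since det(H) < 0, H is indefinite and the critical point is a saddle point.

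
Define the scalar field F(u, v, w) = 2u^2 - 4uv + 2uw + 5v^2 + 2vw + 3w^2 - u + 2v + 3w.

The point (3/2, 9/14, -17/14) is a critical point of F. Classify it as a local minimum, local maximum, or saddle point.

The Hessian is constant: H = [[4, -4, 2], [-4, 10, 2], [2, 2, 6]].
Leading principal minors: Δ₁ = 4, Δ₂ = 24, Δ₃ = 56.
All leading minors are positive, so H is positive definite: a local minimum.

local minimum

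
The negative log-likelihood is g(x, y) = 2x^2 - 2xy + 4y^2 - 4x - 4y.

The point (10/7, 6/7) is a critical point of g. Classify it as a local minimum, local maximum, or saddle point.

The Hessian of g is constant: H = [[4, -2], [-2, 8]].
det(H) = 4·8 − (-2)² = 28.
det(H) > 0 and tr(H) = 12 > 0, so H is positive definite and the point is a local minimum.

local minimum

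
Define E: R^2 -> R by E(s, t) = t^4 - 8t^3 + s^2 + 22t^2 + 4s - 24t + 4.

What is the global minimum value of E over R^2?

E(s,t) separates as P(s) + Q(t) + 4, so its minimum is min P + min Q + 4.
P'(s) = 2s + 4 vanishes at s ∈ {-2}; Q'(t) = 4(t - 3)(t - 2)(t - 1) vanishes at t ∈ {1, 2, 3}.
Local minima of P (where P''>0): P(-2)=-4. Local minima of Q: Q(1)=-9, Q(3)=-9.
So the global minimum of E is P(-2) + Q(1) + 4 = -4 − 9 + 4 = -9, attained at (-2, 1).

-9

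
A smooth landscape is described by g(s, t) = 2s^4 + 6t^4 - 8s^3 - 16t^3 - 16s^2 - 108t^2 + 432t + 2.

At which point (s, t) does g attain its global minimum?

(4, -3)

g(s,t) separates as P(s) + Q(t) + 2, so its minimum is min P + min Q + 2.
P'(s) = 8s(s - 4)(s + 1) vanishes at s ∈ {-1, 0, 4}; Q'(t) = 24(t - 3)(t - 2)(t + 3) vanishes at t ∈ {-3, 2, 3}.
Local minima of P (where P''>0): P(-1)=-6, P(4)=-256. Local minima of Q: Q(-3)=-1350, Q(3)=378.
So the global minimum of g is P(4) + Q(-3) + 2 = -256 − 1350 + 2 = -1604, attained at (4, -3).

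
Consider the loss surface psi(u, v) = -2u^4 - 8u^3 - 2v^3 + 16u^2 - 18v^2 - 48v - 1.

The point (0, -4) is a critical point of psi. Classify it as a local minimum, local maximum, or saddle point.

The mixed partial ∂²psi/∂u∂v is 0, so the Hessian at any point is diag(psi_uu, psi_vv) = diag(8(-3u^2 - 6u + 4), -12(v + 3)).
At (0, -4): H = diag(32, 12).
Both eigenvalues are positive, so H is positive definite: a local minimum.

local minimum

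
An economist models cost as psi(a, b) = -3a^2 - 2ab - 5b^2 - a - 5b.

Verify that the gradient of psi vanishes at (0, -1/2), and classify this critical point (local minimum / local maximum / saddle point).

local maximum

∇psi = (-6a - 2b - 1, -2a - 10b - 5); substituting (0, -1/2) gives ∇psi = (0, 0), so (0, -1/2) is indeed a critical point.
The Hessian of psi is constant: H = [[-6, -2], [-2, -10]].
det(H) = (-6)·(-10) − (-2)² = 56.
det(H) > 0 and tr(H) = -16 < 0, so H is negative definite and the point is a local maximum.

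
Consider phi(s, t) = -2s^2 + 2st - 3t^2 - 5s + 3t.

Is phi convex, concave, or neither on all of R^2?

phi is quadratic, so its Hessian is the constant matrix H = [[-4, 2], [2, -6]].
det(H) = 20, tr(H) = -10.
det(H) > 0 and tr(H) < 0, so H is negative definite everywhere: concave.

concave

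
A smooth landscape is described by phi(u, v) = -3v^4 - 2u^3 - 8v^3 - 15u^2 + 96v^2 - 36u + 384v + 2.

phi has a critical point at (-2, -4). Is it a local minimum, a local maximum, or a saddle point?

local maximum

The mixed partial ∂²phi/∂u∂v is 0, so the Hessian at any point is diag(phi_uu, phi_vv) = diag(-6(2u + 5), 12(-3v^2 - 4v + 16)).
At (-2, -4): H = diag(-6, -192).
Both eigenvalues are negative, so H is negative definite: a local maximum.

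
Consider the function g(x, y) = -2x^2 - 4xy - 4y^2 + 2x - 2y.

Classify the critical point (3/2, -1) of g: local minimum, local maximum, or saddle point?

The Hessian of g is constant: H = [[-4, -4], [-4, -8]].
det(H) = (-4)·(-8) − (-4)² = 16.
det(H) > 0 and tr(H) = -12 < 0, so H is negative definite and the point is a local maximum.

local maximum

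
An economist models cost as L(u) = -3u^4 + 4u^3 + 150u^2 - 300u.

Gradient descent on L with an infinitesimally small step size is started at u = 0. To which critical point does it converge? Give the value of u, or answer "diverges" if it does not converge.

1

L'(u) = -12(u - 5)(u - 1)(u + 5), so L'(0) = -300.
Gradient descent moves in the -L' direction, i.e. u is increasing.
The nearest critical point in that direction is u = 1, where L'' = 288 > 0 (a local minimum). The iterate converges there.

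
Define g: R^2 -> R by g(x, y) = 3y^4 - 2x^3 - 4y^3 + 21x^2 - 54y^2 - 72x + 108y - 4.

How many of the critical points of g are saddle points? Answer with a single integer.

g separates as a function of x plus a function of y, so ∇g=0 decouples.
∂g/∂x = -6(x - 4)(x - 3) = 0 at x ∈ {3, 4}; ∂g/∂y = 12(y - 3)(y - 1)(y + 3) = 0 at y ∈ {-3, 1, 3}.
The Hessian is diagonal: diag(g_xx, g_yy). Second derivatives: g_xx(3)=6, g_xx(4)=-6; g_yy(-3)=288, g_yy(1)=-96, g_yy(3)=144.
Saddle points occur where the two diagonal entries have opposite signs: (3, 1), (4, -3), (4, 3). Count: 3.

3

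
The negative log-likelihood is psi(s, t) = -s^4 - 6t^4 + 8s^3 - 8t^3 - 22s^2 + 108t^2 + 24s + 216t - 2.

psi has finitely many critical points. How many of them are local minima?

psi separates as a function of s plus a function of t, so ∇psi=0 decouples.
∂psi/∂s = -4(s - 3)(s - 2)(s - 1) = 0 at s ∈ {1, 2, 3}; ∂psi/∂t = -24(t - 3)(t + 1)(t + 3) = 0 at t ∈ {-3, -1, 3}.
The Hessian is diagonal: diag(psi_ss, psi_tt). Second derivatives: psi_ss(1)=-8, psi_ss(2)=4, psi_ss(3)=-8; psi_tt(-3)=-288, psi_tt(-1)=192, psi_tt(3)=-576.
Local minima occur where both diagonal entries positive: (2, -1). Count: 1.

1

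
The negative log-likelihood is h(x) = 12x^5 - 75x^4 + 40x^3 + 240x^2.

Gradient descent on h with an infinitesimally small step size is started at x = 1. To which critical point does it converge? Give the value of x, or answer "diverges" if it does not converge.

h'(x) = 60x(x - 4)(x - 2)(x + 1), so h'(1) = 360.
Gradient descent moves in the -h' direction, i.e. x is decreasing.
The nearest critical point in that direction is x = 0, where h'' = 480 > 0 (a local minimum). The iterate converges there.

0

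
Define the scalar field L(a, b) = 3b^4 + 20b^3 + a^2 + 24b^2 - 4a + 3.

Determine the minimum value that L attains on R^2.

-129

L(a,b) separates as P(a) + Q(b) + 3, so its minimum is min P + min Q + 3.
P'(a) = 2a - 4 vanishes at a ∈ {2}; Q'(b) = 12b(b + 1)(b + 4) vanishes at b ∈ {-4, -1, 0}.
Local minima of P (where P''>0): P(2)=-4. Local minima of Q: Q(-4)=-128, Q(0)=0.
So the global minimum of L is P(2) + Q(-4) + 3 = -4 − 128 + 3 = -129, attained at (2, -4).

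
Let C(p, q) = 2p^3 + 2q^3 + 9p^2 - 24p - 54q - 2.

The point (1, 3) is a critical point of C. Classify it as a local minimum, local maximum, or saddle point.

local minimum

The mixed partial ∂²C/∂p∂q is 0, so the Hessian at any point is diag(C_pp, C_qq) = diag(6(2p + 3), 12q).
At (1, 3): H = diag(30, 36).
Both eigenvalues are positive, so H is positive definite: a local minimum.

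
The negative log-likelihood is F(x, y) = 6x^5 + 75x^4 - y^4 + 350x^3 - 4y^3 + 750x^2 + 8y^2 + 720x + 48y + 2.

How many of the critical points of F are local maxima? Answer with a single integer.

4

F separates as a function of x plus a function of y, so ∇F=0 decouples.
∂F/∂x = 30(x + 1)(x + 2)(x + 3)(x + 4) = 0 at x ∈ {-4, -3, -2, -1}; ∂F/∂y = -4(y - 2)(y + 2)(y + 3) = 0 at y ∈ {-3, -2, 2}.
The Hessian is diagonal: diag(F_xx, F_yy). Second derivatives: F_xx(-4)=-180, F_xx(-3)=60, F_xx(-2)=-60, F_xx(-1)=180; F_yy(-3)=-20, F_yy(-2)=16, F_yy(2)=-80.
Local maxima occur where both diagonal entries negative: (-4, -3), (-4, 2), (-2, -3), (-2, 2). Count: 4.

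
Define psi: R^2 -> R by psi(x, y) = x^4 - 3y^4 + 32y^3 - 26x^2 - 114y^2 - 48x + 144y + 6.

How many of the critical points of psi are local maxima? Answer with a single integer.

2

psi separates as a function of x plus a function of y, so ∇psi=0 decouples.
∂psi/∂x = 4(x - 4)(x + 1)(x + 3) = 0 at x ∈ {-3, -1, 4}; ∂psi/∂y = -12(y - 4)(y - 3)(y - 1) = 0 at y ∈ {1, 3, 4}.
The Hessian is diagonal: diag(psi_xx, psi_yy). Second derivatives: psi_xx(-3)=56, psi_xx(-1)=-40, psi_xx(4)=140; psi_yy(1)=-72, psi_yy(3)=24, psi_yy(4)=-36.
Local maxima occur where both diagonal entries negative: (-1, 1), (-1, 4). Count: 2.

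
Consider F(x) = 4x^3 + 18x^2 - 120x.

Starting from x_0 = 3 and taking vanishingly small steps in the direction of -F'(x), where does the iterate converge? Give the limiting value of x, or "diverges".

F'(x) = 12(x - 2)(x + 5), so F'(3) = 96.
Gradient descent moves in the -F' direction, i.e. x is decreasing.
The nearest critical point in that direction is x = 2, where F'' = 84 > 0 (a local minimum). The iterate converges there.

2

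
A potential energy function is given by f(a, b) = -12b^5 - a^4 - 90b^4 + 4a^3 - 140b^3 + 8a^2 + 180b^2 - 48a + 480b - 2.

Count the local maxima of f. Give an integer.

4

f separates as a function of a plus a function of b, so ∇f=0 decouples.
∂f/∂a = -4(a - 3)(a - 2)(a + 2) = 0 at a ∈ {-2, 2, 3}; ∂f/∂b = -60(b - 1)(b + 1)(b + 2)(b + 4) = 0 at b ∈ {-4, -2, -1, 1}.
The Hessian is diagonal: diag(f_aa, f_bb). Second derivatives: f_aa(-2)=-80, f_aa(2)=16, f_aa(3)=-20; f_bb(-4)=1800, f_bb(-2)=-360, f_bb(-1)=360, f_bb(1)=-1800.
Local maxima occur where both diagonal entries negative: (-2, -2), (-2, 1), (3, -2), (3, 1). Count: 4.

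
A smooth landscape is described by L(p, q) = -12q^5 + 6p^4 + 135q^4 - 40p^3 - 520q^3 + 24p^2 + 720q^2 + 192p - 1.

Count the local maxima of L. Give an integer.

L separates as a function of p plus a function of q, so ∇L=0 decouples.
∂L/∂p = 24(p - 4)(p - 2)(p + 1) = 0 at p ∈ {-1, 2, 4}; ∂L/∂q = -60q(q - 4)(q - 3)(q - 2) = 0 at q ∈ {0, 2, 3, 4}.
The Hessian is diagonal: diag(L_pp, L_qq). Second derivatives: L_pp(-1)=360, L_pp(2)=-144, L_pp(4)=240; L_qq(0)=1440, L_qq(2)=-240, L_qq(3)=180, L_qq(4)=-480.
Local maxima occur where both diagonal entries negative: (2, 2), (2, 4). Count: 2.

2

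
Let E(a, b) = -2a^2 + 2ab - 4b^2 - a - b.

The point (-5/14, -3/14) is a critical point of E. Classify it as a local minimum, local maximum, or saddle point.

The Hessian of E is constant: H = [[-4, 2], [2, -8]].
det(H) = (-4)·(-8) − 2² = 28.
det(H) > 0 and tr(H) = -12 < 0, so H is negative definite and the point is a local maximum.

local maximum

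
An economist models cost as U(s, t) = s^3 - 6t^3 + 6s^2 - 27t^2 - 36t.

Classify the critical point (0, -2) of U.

local minimum

The mixed partial ∂²U/∂s∂t is 0, so the Hessian at any point is diag(U_ss, U_tt) = diag(6(s + 2), -18(2t + 3)).
At (0, -2): H = diag(12, 18).
Both eigenvalues are positive, so H is positive definite: a local minimum.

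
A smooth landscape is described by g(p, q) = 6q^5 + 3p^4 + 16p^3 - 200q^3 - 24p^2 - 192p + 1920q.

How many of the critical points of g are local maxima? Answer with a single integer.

g separates as a function of p plus a function of q, so ∇g=0 decouples.
∂g/∂p = 12(p - 2)(p + 2)(p + 4) = 0 at p ∈ {-4, -2, 2}; ∂g/∂q = 30(q - 4)(q - 2)(q + 2)(q + 4) = 0 at q ∈ {-4, -2, 2, 4}.
The Hessian is diagonal: diag(g_pp, g_qq). Second derivatives: g_pp(-4)=144, g_pp(-2)=-96, g_pp(2)=288; g_qq(-4)=-2880, g_qq(-2)=1440, g_qq(2)=-1440, g_qq(4)=2880.
Local maxima occur where both diagonal entries negative: (-2, -4), (-2, 2). Count: 2.

2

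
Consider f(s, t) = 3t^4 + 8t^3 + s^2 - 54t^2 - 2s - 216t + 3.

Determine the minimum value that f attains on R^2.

f(s,t) separates as P(s) + Q(t) + 3, so its minimum is min P + min Q + 3.
P'(s) = 2s - 2 vanishes at s ∈ {1}; Q'(t) = 12(t - 3)(t + 2)(t + 3) vanishes at t ∈ {-3, -2, 3}.
Local minima of P (where P''>0): P(1)=-1. Local minima of Q: Q(-3)=189, Q(3)=-675.
So the global minimum of f is P(1) + Q(3) + 3 = -1 − 675 + 3 = -673, attained at (1, 3).

-673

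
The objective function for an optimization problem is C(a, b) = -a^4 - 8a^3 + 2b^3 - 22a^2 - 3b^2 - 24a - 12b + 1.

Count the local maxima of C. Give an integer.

2

C separates as a function of a plus a function of b, so ∇C=0 decouples.
∂C/∂a = -4(a + 1)(a + 2)(a + 3) = 0 at a ∈ {-3, -2, -1}; ∂C/∂b = 6(b - 2)(b + 1) = 0 at b ∈ {-1, 2}.
The Hessian is diagonal: diag(C_aa, C_bb). Second derivatives: C_aa(-3)=-8, C_aa(-2)=4, C_aa(-1)=-8; C_bb(-1)=-18, C_bb(2)=18.
Local maxima occur where both diagonal entries negative: (-3, -1), (-1, -1). Count: 2.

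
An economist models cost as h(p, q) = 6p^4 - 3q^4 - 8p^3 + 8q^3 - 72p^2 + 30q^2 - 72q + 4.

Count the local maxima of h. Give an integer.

2

h separates as a function of p plus a function of q, so ∇h=0 decouples.
∂h/∂p = 24p(p - 3)(p + 2) = 0 at p ∈ {-2, 0, 3}; ∂h/∂q = -12(q - 3)(q - 1)(q + 2) = 0 at q ∈ {-2, 1, 3}.
The Hessian is diagonal: diag(h_pp, h_qq). Second derivatives: h_pp(-2)=240, h_pp(0)=-144, h_pp(3)=360; h_qq(-2)=-180, h_qq(1)=72, h_qq(3)=-120.
Local maxima occur where both diagonal entries negative: (0, -2), (0, 3). Count: 2.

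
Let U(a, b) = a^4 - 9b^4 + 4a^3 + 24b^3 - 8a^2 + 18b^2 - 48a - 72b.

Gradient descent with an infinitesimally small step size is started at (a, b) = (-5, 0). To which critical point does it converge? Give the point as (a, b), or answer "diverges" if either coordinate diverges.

U is separable, so gradient descent decouples: a follows -∂U/∂a, b follows -∂U/∂b.
∂U/∂a = 4(a - 2)(a + 2)(a + 3); at a=-5 this is -168, so a increases.
∂U/∂b = -36(b - 2)(b - 1)(b + 1); at b=0 this is -72, so b increases.
a converges to its nearest critical value -3 (a local min of the a-part); b converges to 1. The iterate converges to (-3, 1).

(-3, 1)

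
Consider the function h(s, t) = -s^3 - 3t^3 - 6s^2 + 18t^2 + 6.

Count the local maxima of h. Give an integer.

h separates as a function of s plus a function of t, so ∇h=0 decouples.
∂h/∂s = -3s(s + 4) = 0 at s ∈ {-4, 0}; ∂h/∂t = -9t(t - 4) = 0 at t ∈ {0, 4}.
The Hessian is diagonal: diag(h_ss, h_tt). Second derivatives: h_ss(-4)=12, h_ss(0)=-12; h_tt(0)=36, h_tt(4)=-36.
Local maxima occur where both diagonal entries negative: (0, 4). Count: 1.

1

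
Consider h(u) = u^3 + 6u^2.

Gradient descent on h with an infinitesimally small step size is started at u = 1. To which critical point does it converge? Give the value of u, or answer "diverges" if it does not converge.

h'(u) = 3u(u + 4), so h'(1) = 15.
Gradient descent moves in the -h' direction, i.e. u is decreasing.
The nearest critical point in that direction is u = 0, where h'' = 12 > 0 (a local minimum). The iterate converges there.

0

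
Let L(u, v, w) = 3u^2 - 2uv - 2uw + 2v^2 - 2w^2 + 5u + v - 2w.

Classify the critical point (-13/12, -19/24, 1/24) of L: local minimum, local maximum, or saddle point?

saddle point

The Hessian is constant: H = [[6, -2, -2], [-2, 4, 0], [-2, 0, -4]].
Leading principal minors: Δ₁ = 6, Δ₂ = 20, Δ₃ = -96.
The minors fit neither the all-positive nor the alternating-sign pattern, so H is indefinite: a saddle point.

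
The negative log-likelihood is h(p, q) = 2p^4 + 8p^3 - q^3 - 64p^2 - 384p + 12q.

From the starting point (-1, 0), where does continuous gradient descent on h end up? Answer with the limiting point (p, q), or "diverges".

h is separable, so gradient descent decouples: p follows -∂h/∂p, q follows -∂h/∂q.
∂h/∂p = 8(p - 4)(p + 3)(p + 4); at p=-1 this is -240, so p increases.
∂h/∂q = -3(q - 2)(q + 2); at q=0 this is 12, so q decreases.
p converges to its nearest critical value 4 (a local min of the p-part); q converges to -2. The iterate converges to (4, -2).

(4, -2)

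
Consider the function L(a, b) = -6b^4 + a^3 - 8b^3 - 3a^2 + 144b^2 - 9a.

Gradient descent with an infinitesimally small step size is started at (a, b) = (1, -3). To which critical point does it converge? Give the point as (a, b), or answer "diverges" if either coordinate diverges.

(3, 0)

L is separable, so gradient descent decouples: a follows -∂L/∂a, b follows -∂L/∂b.
∂L/∂a = 3(a - 3)(a + 1); at a=1 this is -12, so a increases.
∂L/∂b = -24b(b - 3)(b + 4); at b=-3 this is -432, so b increases.
a converges to its nearest critical value 3 (a local min of the a-part); b converges to 0. The iterate converges to (3, 0).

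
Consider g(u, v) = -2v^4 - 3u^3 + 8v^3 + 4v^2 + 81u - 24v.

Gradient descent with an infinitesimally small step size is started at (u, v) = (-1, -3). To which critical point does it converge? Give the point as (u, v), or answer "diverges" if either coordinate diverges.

diverges

g is separable, so gradient descent decouples: u follows -∂g/∂u, v follows -∂g/∂v.
∂g/∂u = -9(u - 3)(u + 3); at u=-1 this is 72, so u decreases.
∂g/∂v = -8(v - 3)(v - 1)(v + 1); at v=-3 this is 384, so v decreases.
The v-coordinate has no critical point in that direction and runs off to infinity.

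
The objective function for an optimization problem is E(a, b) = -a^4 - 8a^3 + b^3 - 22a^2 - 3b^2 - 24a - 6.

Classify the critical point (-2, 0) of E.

The mixed partial ∂²E/∂a∂b is 0, so the Hessian at any point is diag(E_aa, E_bb) = diag(-4(3a^2 + 12a + 11), 6(b - 1)).
At (-2, 0): H = diag(4, -6).
The eigenvalues have opposite signs, so H is indefinite: a saddle point.

saddle point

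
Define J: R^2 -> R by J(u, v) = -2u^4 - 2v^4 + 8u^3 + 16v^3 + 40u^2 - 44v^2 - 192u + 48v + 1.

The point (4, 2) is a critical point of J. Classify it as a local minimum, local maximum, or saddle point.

The mixed partial ∂²J/∂u∂v is 0, so the Hessian at any point is diag(J_uu, J_vv) = diag(8(-3u^2 + 6u + 10), 8(-3v^2 + 12v - 11)).
At (4, 2): H = diag(-112, 8).
The eigenvalues have opposite signs, so H is indefinite: a saddle point.

saddle point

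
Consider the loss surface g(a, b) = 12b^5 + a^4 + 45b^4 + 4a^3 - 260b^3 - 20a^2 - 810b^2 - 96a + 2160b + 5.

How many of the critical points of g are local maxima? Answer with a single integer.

2

g separates as a function of a plus a function of b, so ∇g=0 decouples.
∂g/∂a = 4(a - 3)(a + 2)(a + 4) = 0 at a ∈ {-4, -2, 3}; ∂g/∂b = 60(b - 3)(b - 1)(b + 3)(b + 4) = 0 at b ∈ {-4, -3, 1, 3}.
The Hessian is diagonal: diag(g_aa, g_bb). Second derivatives: g_aa(-4)=56, g_aa(-2)=-40, g_aa(3)=140; g_bb(-4)=-2100, g_bb(-3)=1440, g_bb(1)=-2400, g_bb(3)=5040.
Local maxima occur where both diagonal entries negative: (-2, -4), (-2, 1). Count: 2.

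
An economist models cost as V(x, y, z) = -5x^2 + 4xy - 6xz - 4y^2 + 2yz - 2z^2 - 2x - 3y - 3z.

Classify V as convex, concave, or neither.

V is quadratic, so its Hessian is the constant matrix H = [[-10, 4, -6], [4, -8, 2], [-6, 2, -4]].
Leading principal minors: -10, 64, -24.
Signs alternate −, +, − ⇒ H ≺ 0 ⇒ concave.

concave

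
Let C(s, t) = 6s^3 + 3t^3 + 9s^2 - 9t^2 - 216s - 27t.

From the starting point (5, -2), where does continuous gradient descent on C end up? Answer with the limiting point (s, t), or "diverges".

C is separable, so gradient descent decouples: s follows -∂C/∂s, t follows -∂C/∂t.
∂C/∂s = 18(s - 3)(s + 4); at s=5 this is 324, so s decreases.
∂C/∂t = 9(t - 3)(t + 1); at t=-2 this is 45, so t decreases.
The t-coordinate has no critical point in that direction and runs off to infinity.

diverges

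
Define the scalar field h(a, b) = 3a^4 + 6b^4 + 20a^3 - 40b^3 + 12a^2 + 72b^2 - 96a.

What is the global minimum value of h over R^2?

-61

h(a,b) separates as P(a) + Q(b), so its minimum is min P + min Q.
P'(a) = 12(a - 1)(a + 2)(a + 4) vanishes at a ∈ {-4, -2, 1}; Q'(b) = 24b(b - 3)(b - 2) vanishes at b ∈ {0, 2, 3}.
Local minima of P (where P''>0): P(-4)=64, P(1)=-61. Local minima of Q: Q(0)=0, Q(3)=54.
So the global minimum of h is P(1) + Q(0) = -61 + 0 = -61, attained at (1, 0).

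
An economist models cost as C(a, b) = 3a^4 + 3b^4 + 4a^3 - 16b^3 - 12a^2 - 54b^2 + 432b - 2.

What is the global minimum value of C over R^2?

-1141

C(a,b) separates as P(a) + Q(b) − 2, so its minimum is min P + min Q − 2.
P'(a) = 12a(a - 1)(a + 2) vanishes at a ∈ {-2, 0, 1}; Q'(b) = 12(b - 4)(b - 3)(b + 3) vanishes at b ∈ {-3, 3, 4}.
Local minima of P (where P''>0): P(-2)=-32, P(1)=-5. Local minima of Q: Q(-3)=-1107, Q(4)=608.
So the global minimum of C is P(-2) + Q(-3) − 2 = -32 − 1107 − 2 = -1141, attained at (-2, -3).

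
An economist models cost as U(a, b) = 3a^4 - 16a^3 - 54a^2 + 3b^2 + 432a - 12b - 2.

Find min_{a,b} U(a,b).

U(a,b) separates as P(a) + Q(b) − 2, so its minimum is min P + min Q − 2.
P'(a) = 12(a - 4)(a - 3)(a + 3) vanishes at a ∈ {-3, 3, 4}; Q'(b) = 6b - 12 vanishes at b ∈ {2}.
Local minima of P (where P''>0): P(-3)=-1107, P(4)=608. Local minima of Q: Q(2)=-12.
So the global minimum of U is P(-3) + Q(2) − 2 = -1107 − 12 − 2 = -1121, attained at (-3, 2).

-1121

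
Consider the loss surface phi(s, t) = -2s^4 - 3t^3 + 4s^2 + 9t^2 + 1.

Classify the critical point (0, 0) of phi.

local minimum

The mixed partial ∂²phi/∂s∂t is 0, so the Hessian at any point is diag(phi_ss, phi_tt) = diag(8(-3s^2 + 1), 18(-t + 1)).
At (0, 0): H = diag(8, 18).
Both eigenvalues are positive, so H is positive definite: a local minimum.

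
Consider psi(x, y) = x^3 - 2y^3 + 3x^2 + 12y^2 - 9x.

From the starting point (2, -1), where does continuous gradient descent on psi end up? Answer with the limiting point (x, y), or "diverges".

psi is separable, so gradient descent decouples: x follows -∂psi/∂x, y follows -∂psi/∂y.
∂psi/∂x = 3(x - 1)(x + 3); at x=2 this is 15, so x decreases.
∂psi/∂y = -6y(y - 4); at y=-1 this is -30, so y increases.
x converges to its nearest critical value 1 (a local min of the x-part); y converges to 0. The iterate converges to (1, 0).

(1, 0)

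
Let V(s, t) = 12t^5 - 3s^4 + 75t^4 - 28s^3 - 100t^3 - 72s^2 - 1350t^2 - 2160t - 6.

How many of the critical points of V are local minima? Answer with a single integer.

2

V separates as a function of s plus a function of t, so ∇V=0 decouples.
∂V/∂s = -12s(s + 3)(s + 4) = 0 at s ∈ {-4, -3, 0}; ∂V/∂t = 60(t - 3)(t + 1)(t + 3)(t + 4) = 0 at t ∈ {-4, -3, -1, 3}.
The Hessian is diagonal: diag(V_ss, V_tt). Second derivatives: V_ss(-4)=-48, V_ss(-3)=36, V_ss(0)=-144; V_tt(-4)=-1260, V_tt(-3)=720, V_tt(-1)=-1440, V_tt(3)=10080.
Local minima occur where both diagonal entries positive: (-3, -3), (-3, 3). Count: 2.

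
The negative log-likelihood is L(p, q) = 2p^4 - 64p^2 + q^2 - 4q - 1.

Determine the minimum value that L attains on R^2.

-517

L(p,q) separates as A(p) + B(q) − 1, so its minimum is min A + min B − 1.
A'(p) = 8p(p - 4)(p + 4) vanishes at p ∈ {-4, 0, 4}; B'(q) = 2q - 4 vanishes at q ∈ {2}.
Local minima of A (where A''>0): A(-4)=-512, A(4)=-512. Local minima of B: B(2)=-4.
So the global minimum of L is A(-4) + B(2) − 1 = -512 − 4 − 1 = -517, attained at (-4, 2).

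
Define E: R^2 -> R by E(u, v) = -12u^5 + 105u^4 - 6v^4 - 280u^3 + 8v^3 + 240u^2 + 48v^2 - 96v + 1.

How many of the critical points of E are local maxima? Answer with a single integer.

4

E separates as a function of u plus a function of v, so ∇E=0 decouples.
∂E/∂u = -60u(u - 4)(u - 2)(u - 1) = 0 at u ∈ {0, 1, 2, 4}; ∂E/∂v = -24(v - 2)(v - 1)(v + 2) = 0 at v ∈ {-2, 1, 2}.
The Hessian is diagonal: diag(E_uu, E_vv). Second derivatives: E_uu(0)=480, E_uu(1)=-180, E_uu(2)=240, E_uu(4)=-1440; E_vv(-2)=-288, E_vv(1)=72, E_vv(2)=-96.
Local maxima occur where both diagonal entries negative: (1, -2), (1, 2), (4, -2), (4, 2). Count: 4.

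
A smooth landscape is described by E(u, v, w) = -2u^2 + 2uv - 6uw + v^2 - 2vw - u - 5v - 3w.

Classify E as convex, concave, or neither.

neither

E is quadratic, so its Hessian is the constant matrix H = [[-4, 2, -6], [2, 2, -2], [-6, -2, 0]].
Leading principal minors: -4, -12, -8.
Neither pattern holds ⇒ H is indefinite ⇒ neither convex nor concave.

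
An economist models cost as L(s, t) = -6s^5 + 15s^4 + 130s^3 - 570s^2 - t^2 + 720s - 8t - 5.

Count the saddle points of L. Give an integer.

L separates as a function of s plus a function of t, so ∇L=0 decouples.
∂L/∂s = -30(s - 3)(s - 2)(s - 1)(s + 4) = 0 at s ∈ {-4, 1, 2, 3}; ∂L/∂t = -2(t + 4) = 0 at t ∈ {-4}.
The Hessian is diagonal: diag(L_ss, L_tt). Second derivatives: L_ss(-4)=6300, L_ss(1)=-300, L_ss(2)=180, L_ss(3)=-420; L_tt(-4)=-2.
Saddle points occur where the two diagonal entries have opposite signs: (-4, -4), (2, -4). Count: 2.

2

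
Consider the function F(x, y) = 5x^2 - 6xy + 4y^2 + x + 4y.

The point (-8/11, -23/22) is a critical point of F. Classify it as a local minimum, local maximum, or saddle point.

The Hessian of F is constant: H = [[10, -6], [-6, 8]].
det(H) = 10·8 − (-6)² = 44.
det(H) > 0 and tr(H) = 18 > 0, so H is positive definite and the point is a local minimum.

local minimum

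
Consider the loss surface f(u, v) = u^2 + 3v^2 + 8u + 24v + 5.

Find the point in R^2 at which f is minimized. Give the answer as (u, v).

f(u,v) separates as P(u) + Q(v) + 5, so its minimum is min P + min Q + 5.
P'(u) = 2u + 8 vanishes at u ∈ {-4}; Q'(v) = 6v + 24 vanishes at v ∈ {-4}.
Local minima of P (where P''>0): P(-4)=-16. Local minima of Q: Q(-4)=-48.
So the global minimum of f is P(-4) + Q(-4) + 5 = -16 − 48 + 5 = -59, attained at (-4, -4).

(-4, -4)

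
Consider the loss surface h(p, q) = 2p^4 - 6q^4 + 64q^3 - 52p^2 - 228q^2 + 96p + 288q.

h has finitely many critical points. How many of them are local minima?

2

h separates as a function of p plus a function of q, so ∇h=0 decouples.
∂h/∂p = 8(p - 3)(p - 1)(p + 4) = 0 at p ∈ {-4, 1, 3}; ∂h/∂q = -24(q - 4)(q - 3)(q - 1) = 0 at q ∈ {1, 3, 4}.
The Hessian is diagonal: diag(h_pp, h_qq). Second derivatives: h_pp(-4)=280, h_pp(1)=-80, h_pp(3)=112; h_qq(1)=-144, h_qq(3)=48, h_qq(4)=-72.
Local minima occur where both diagonal entries positive: (-4, 3), (3, 3). Count: 2.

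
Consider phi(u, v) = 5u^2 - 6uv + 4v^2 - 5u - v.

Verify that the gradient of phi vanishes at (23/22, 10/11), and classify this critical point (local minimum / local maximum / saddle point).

∇phi = (10u - 6v - 5, -6u + 8v - 1); substituting (23/22, 10/11) gives ∇phi = (0, 0), so (23/22, 10/11) is indeed a critical point.
The Hessian of phi is constant: H = [[10, -6], [-6, 8]].
det(H) = 10·8 − (-6)² = 44.
det(H) > 0 and tr(H) = 18 > 0, so H is positive definite and the point is a local minimum.

local minimum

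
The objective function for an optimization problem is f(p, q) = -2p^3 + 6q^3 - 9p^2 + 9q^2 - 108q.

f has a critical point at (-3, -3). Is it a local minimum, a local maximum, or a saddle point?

The mixed partial ∂²f/∂p∂q is 0, so the Hessian at any point is diag(f_pp, f_qq) = diag(-6(2p + 3), 18(2q + 1)).
At (-3, -3): H = diag(18, -90).
The eigenvalues have opposite signs, so H is indefinite: a saddle point.

saddle point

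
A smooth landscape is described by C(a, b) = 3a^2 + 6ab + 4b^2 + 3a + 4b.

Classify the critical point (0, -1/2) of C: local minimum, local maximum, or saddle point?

The Hessian of C is constant: H = [[6, 6], [6, 8]].
det(H) = 6·8 − 6² = 12.
det(H) > 0 and tr(H) = 14 > 0, so H is positive definite and the point is a local minimum.

local minimum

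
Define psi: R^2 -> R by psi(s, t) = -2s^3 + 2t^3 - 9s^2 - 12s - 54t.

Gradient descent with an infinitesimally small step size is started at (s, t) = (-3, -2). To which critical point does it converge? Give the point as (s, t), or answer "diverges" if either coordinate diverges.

(-2, 3)

psi is separable, so gradient descent decouples: s follows -∂psi/∂s, t follows -∂psi/∂t.
∂psi/∂s = -6(s + 1)(s + 2); at s=-3 this is -12, so s increases.
∂psi/∂t = 6(t - 3)(t + 3); at t=-2 this is -30, so t increases.
s converges to its nearest critical value -2 (a local min of the s-part); t converges to 3. The iterate converges to (-2, 3).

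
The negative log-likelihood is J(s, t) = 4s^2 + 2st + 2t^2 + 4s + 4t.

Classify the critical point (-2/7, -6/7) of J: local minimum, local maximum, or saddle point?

local minimum

The Hessian of J is constant: H = [[8, 2], [2, 4]].
det(H) = 8·4 − 2² = 28.
det(H) > 0 and tr(H) = 12 > 0, so H is positive definite and the point is a local minimum.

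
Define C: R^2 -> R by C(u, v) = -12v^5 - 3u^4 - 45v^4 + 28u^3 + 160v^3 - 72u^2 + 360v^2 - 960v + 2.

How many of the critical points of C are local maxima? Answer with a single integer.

4

C separates as a function of u plus a function of v, so ∇C=0 decouples.
∂C/∂u = -12u(u - 4)(u - 3) = 0 at u ∈ {0, 3, 4}; ∂C/∂v = -60(v - 2)(v - 1)(v + 2)(v + 4) = 0 at v ∈ {-4, -2, 1, 2}.
The Hessian is diagonal: diag(C_uu, C_vv). Second derivatives: C_uu(0)=-144, C_uu(3)=36, C_uu(4)=-48; C_vv(-4)=3600, C_vv(-2)=-1440, C_vv(1)=900, C_vv(2)=-1440.
Local maxima occur where both diagonal entries negative: (0, -2), (0, 2), (4, -2), (4, 2). Count: 4.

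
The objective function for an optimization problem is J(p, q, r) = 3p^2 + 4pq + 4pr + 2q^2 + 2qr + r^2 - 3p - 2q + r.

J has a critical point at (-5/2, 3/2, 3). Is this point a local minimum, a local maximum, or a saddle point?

saddle point

The Hessian is constant: H = [[6, 4, 4], [4, 4, 2], [4, 2, 2]].
Leading principal minors: Δ₁ = 6, Δ₂ = 8, Δ₃ = -8.
The minors fit neither the all-positive nor the alternating-sign pattern, so H is indefinite: a saddle point.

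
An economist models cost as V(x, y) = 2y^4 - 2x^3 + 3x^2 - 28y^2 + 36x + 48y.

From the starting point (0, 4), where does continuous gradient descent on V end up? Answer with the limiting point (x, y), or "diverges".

V is separable, so gradient descent decouples: x follows -∂V/∂x, y follows -∂V/∂y.
∂V/∂x = -6(x - 3)(x + 2); at x=0 this is 36, so x decreases.
∂V/∂y = 8(y - 2)(y - 1)(y + 3); at y=4 this is 336, so y decreases.
x converges to its nearest critical value -2 (a local min of the x-part); y converges to 2. The iterate converges to (-2, 2).

(-2, 2)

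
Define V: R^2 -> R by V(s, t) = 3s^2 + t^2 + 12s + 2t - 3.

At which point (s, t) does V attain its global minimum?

V(s,t) separates as P(s) + Q(t) − 3, so its minimum is min P + min Q − 3.
P'(s) = 6s + 12 vanishes at s ∈ {-2}; Q'(t) = 2(t + 1) vanishes at t ∈ {-1}.
Local minima of P (where P''>0): P(-2)=-12. Local minima of Q: Q(-1)=-1.
So the global minimum of V is P(-2) + Q(-1) − 3 = -12 − 1 − 3 = -16, attained at (-2, -1).

(-2, -1)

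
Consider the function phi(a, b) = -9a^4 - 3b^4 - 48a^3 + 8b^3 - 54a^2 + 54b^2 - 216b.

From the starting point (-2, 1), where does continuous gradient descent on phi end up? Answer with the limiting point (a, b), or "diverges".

phi is separable, so gradient descent decouples: a follows -∂phi/∂a, b follows -∂phi/∂b.
∂phi/∂a = -36a(a + 1)(a + 3); at a=-2 this is -72, so a increases.
∂phi/∂b = -12(b - 3)(b - 2)(b + 3); at b=1 this is -96, so b increases.
a converges to its nearest critical value -1 (a local min of the a-part); b converges to 2. The iterate converges to (-1, 2).

(-1, 2)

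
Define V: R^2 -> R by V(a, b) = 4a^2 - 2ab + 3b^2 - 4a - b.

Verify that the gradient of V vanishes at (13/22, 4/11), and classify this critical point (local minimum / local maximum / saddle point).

local minimum

∇V = (8a - 2b - 4, -2a + 6b - 1); substituting (13/22, 4/11) gives ∇V = (0, 0), so (13/22, 4/11) is indeed a critical point.
The Hessian of V is constant: H = [[8, -2], [-2, 6]].
det(H) = 8·6 − (-2)² = 44.
det(H) > 0 and tr(H) = 14 > 0, so H is positive definite and the point is a local minimum.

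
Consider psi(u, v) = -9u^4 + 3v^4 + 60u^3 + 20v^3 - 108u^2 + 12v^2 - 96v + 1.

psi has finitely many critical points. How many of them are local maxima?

2

psi separates as a function of u plus a function of v, so ∇psi=0 decouples.
∂psi/∂u = -36u(u - 3)(u - 2) = 0 at u ∈ {0, 2, 3}; ∂psi/∂v = 12(v - 1)(v + 2)(v + 4) = 0 at v ∈ {-4, -2, 1}.
The Hessian is diagonal: diag(psi_uu, psi_vv). Second derivatives: psi_uu(0)=-216, psi_uu(2)=72, psi_uu(3)=-108; psi_vv(-4)=120, psi_vv(-2)=-72, psi_vv(1)=180.
Local maxima occur where both diagonal entries negative: (0, -2), (3, -2). Count: 2.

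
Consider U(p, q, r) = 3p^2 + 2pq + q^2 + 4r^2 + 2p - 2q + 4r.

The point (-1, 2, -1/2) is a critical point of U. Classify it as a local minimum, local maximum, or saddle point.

The Hessian is constant: H = [[6, 2, 0], [2, 2, 0], [0, 0, 8]].
Leading principal minors: Δ₁ = 6, Δ₂ = 8, Δ₃ = 64.
All leading minors are positive, so H is positive definite: a local minimum.

local minimum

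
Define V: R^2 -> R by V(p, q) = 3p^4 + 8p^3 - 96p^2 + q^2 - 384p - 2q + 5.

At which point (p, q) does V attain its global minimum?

(4, 1)

V(p,q) separates as A(p) + B(q) + 5, so its minimum is min A + min B + 5.
A'(p) = 12(p - 4)(p + 2)(p + 4) vanishes at p ∈ {-4, -2, 4}; B'(q) = 2q - 2 vanishes at q ∈ {1}.
Local minima of A (where A''>0): A(-4)=256, A(4)=-1792. Local minima of B: B(1)=-1.
So the global minimum of V is A(4) + B(1) + 5 = -1792 − 1 + 5 = -1788, attained at (4, 1).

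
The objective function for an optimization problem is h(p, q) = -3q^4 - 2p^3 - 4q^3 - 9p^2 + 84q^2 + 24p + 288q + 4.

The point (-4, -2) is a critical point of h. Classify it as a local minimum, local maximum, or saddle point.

The mixed partial ∂²h/∂p∂q is 0, so the Hessian at any point is diag(h_pp, h_qq) = diag(-6(2p + 3), 12(-3q^2 - 2q + 14)).
At (-4, -2): H = diag(30, 72).
Both eigenvalues are positive, so H is positive definite: a local minimum.

local minimum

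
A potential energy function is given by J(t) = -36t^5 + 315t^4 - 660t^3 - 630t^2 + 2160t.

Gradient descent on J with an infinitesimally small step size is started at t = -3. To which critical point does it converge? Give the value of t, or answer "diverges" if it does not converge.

J'(t) = -180(t - 4)(t - 3)(t - 1)(t + 1), so J'(-3) = -60480.
Gradient descent moves in the -J' direction, i.e. t is increasing.
The nearest critical point in that direction is t = -1, where J'' = 7200 > 0 (a local minimum). The iterate converges there.

-1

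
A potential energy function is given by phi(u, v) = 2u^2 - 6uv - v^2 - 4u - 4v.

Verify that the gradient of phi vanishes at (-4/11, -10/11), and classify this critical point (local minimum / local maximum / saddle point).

saddle point

∇phi = (4u - 6v - 4, -6u - 2v - 4); substituting (-4/11, -10/11) gives ∇phi = (0, 0), so (-4/11, -10/11) is indeed a critical point.
The Hessian of phi is constant: H = [[4, -6], [-6, -2]].
det(H) = 4·(-2) − (-6)² = -44.
Since det(H) < 0, H is indefinite and the critical point is a saddle point.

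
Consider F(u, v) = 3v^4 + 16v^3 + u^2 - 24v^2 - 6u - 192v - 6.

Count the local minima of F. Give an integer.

2

F separates as a function of u plus a function of v, so ∇F=0 decouples.
∂F/∂u = 2(u - 3) = 0 at u ∈ {3}; ∂F/∂v = 12(v - 2)(v + 2)(v + 4) = 0 at v ∈ {-4, -2, 2}.
The Hessian is diagonal: diag(F_uu, F_vv). Second derivatives: F_uu(3)=2; F_vv(-4)=144, F_vv(-2)=-96, F_vv(2)=288.
Local minima occur where both diagonal entries positive: (3, -4), (3, 2). Count: 2.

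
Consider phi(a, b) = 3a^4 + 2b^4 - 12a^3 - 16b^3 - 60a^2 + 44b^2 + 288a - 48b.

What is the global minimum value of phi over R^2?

phi(a,b) separates as P(a) + Q(b), so its minimum is min P + min Q.
P'(a) = 12(a - 4)(a - 2)(a + 3) vanishes at a ∈ {-3, 2, 4}; Q'(b) = 8(b - 3)(b - 2)(b - 1) vanishes at b ∈ {1, 2, 3}.
Local minima of P (where P''>0): P(-3)=-837, P(4)=192. Local minima of Q: Q(1)=-18, Q(3)=-18.
So the global minimum of phi is P(-3) + Q(1) = -837 − 18 = -855, attained at (-3, 1).

-855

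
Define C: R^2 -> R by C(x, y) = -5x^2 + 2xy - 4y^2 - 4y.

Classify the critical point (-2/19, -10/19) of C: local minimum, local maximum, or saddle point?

The Hessian of C is constant: H = [[-10, 2], [2, -8]].
det(H) = (-10)·(-8) − 2² = 76.
det(H) > 0 and tr(H) = -18 < 0, so H is negative definite and the point is a local maximum.

local maximum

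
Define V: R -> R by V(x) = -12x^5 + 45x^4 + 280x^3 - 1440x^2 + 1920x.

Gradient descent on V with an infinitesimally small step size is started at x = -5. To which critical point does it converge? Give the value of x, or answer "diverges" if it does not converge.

-4

V'(x) = -60(x - 4)(x - 2)(x - 1)(x + 4), so V'(-5) = -22680.
Gradient descent moves in the -V' direction, i.e. x is increasing.
The nearest critical point in that direction is x = -4, where V'' = 14400 > 0 (a local minimum). The iterate converges there.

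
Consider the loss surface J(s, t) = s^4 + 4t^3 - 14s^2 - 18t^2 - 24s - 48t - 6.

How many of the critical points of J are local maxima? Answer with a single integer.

J separates as a function of s plus a function of t, so ∇J=0 decouples.
∂J/∂s = 4(s - 3)(s + 1)(s + 2) = 0 at s ∈ {-2, -1, 3}; ∂J/∂t = 12(t - 4)(t + 1) = 0 at t ∈ {-1, 4}.
The Hessian is diagonal: diag(J_ss, J_tt). Second derivatives: J_ss(-2)=20, J_ss(-1)=-16, J_ss(3)=80; J_tt(-1)=-60, J_tt(4)=60.
Local maxima occur where both diagonal entries negative: (-1, -1). Count: 1.

1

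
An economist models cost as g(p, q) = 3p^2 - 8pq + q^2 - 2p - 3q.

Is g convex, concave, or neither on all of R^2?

neither

g is quadratic, so its Hessian is the constant matrix H = [[6, -8], [-8, 2]].
det(H) = -52, tr(H) = 8.
det(H) < 0, so H is indefinite: neither convex nor concave.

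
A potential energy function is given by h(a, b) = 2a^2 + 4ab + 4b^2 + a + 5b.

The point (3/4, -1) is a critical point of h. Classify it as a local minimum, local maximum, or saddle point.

The Hessian of h is constant: H = [[4, 4], [4, 8]].
det(H) = 4·8 − 4² = 16.
det(H) > 0 and tr(H) = 12 > 0, so H is positive definite and the point is a local minimum.

local minimum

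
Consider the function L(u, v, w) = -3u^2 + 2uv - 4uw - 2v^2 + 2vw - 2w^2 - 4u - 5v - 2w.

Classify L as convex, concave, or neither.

L is quadratic, so its Hessian is the constant matrix H = [[-6, 2, -4], [2, -4, 2], [-4, 2, -4]].
Leading principal minors: -6, 20, -24.
Signs alternate −, +, − ⇒ H ≺ 0 ⇒ concave.

concave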